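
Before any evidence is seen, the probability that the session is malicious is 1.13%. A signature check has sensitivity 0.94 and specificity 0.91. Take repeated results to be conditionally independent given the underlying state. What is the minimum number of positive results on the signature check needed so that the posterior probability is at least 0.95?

Prior odds = 0.0113/0.9887 = 113/9887.
False-positive rate = 1 − 0.91 = 0.09; likelihood ratio of a positive = 0.94/0.09 = 94/9.
Target odds: 0.95 ÷ 0.05 = 19.
Require (94/9)ⁿ ≥ 19 ÷ (113/9887) = 187853/113.
(94/9)³ = 830584/729 falls short of 187853/113 but (94/9)⁴ = 78074896/6561 reaches it, so n = 4.

4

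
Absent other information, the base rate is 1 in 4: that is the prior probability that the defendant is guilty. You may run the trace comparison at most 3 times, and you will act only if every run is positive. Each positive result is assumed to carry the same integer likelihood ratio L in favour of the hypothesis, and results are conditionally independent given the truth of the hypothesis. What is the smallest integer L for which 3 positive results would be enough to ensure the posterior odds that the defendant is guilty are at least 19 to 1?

4

Prior odds = 0.25/0.75 = 1/3.
Target odds = 19.
Need L³ ≥ 19 ÷ (1/3) = 57.
3³ = 27 < 57 ≤ 64 = 4³, so L = 4.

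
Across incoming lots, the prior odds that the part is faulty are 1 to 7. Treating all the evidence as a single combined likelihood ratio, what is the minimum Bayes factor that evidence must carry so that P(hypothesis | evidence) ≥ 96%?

Prior odds = 1/7.
Target odds = 0.96/0.04 = 24.
Required Bayes factor = 24 ÷ (1/7) = 168.

168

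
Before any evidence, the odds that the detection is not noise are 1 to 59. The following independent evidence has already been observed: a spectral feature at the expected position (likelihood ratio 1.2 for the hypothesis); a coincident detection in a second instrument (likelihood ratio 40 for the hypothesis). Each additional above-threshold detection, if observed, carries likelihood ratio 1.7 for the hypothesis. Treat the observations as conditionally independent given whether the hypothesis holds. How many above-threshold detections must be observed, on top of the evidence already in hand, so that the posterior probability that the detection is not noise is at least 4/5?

Prior odds = 1/59.
Combined Bayes factor of the evidence already in hand = 1.2 × 40 = 48.
Odds after that evidence = (1/59) × 48 = 48/59.
Target odds = 0.8/0.2 = 4.
Need 1.7ⁿ ≥ 4 ÷ (48/59) = 59/12.
1.7³ = 4.913 falls short of 59/12 but 1.7⁴ = 8.3521 reaches it, so n = 4.

4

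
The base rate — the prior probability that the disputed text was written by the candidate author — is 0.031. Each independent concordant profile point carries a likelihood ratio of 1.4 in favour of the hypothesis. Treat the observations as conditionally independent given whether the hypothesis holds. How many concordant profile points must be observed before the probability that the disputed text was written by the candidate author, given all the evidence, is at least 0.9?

17

Prior odds: 0.031 ÷ 0.969 = 31/969.
Likelihood ratio per concordant profile point = 1.4.
Target odds: 0.9 ÷ 0.1 = 9.
Need (31/969) × 1.4ⁿ ≥ 9, i.e. 1.4ⁿ ≥ 8721/31.
1.4¹⁶ ≈217.795 falls short of 8721/31 but 1.4¹⁷ ≈304.913 reaches it, so n = 17.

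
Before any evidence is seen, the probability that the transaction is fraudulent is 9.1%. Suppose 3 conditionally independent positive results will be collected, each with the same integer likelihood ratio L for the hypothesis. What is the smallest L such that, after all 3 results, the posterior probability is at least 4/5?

Prior odds = 0.091/0.909 = 91/909.
Target odds = 0.8/0.2 = 4.
Need L³ ≥ 4 ÷ (91/909) = 3636/91.
3³ = 27 < 3636/91 ≤ 64 = 4³, so L = 4.

4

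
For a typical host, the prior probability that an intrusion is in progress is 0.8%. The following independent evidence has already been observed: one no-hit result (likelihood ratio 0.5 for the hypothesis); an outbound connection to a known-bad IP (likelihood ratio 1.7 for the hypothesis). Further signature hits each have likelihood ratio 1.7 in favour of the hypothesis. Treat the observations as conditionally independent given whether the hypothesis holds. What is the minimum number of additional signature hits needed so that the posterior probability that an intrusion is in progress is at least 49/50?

17

Prior odds = 0.008/0.992 = 1/124.
Combined Bayes factor of the evidence already in hand = 0.5 × 1.7 = 0.85.
Odds after that evidence = (1/124) × 0.85 = 17/2480.
Target odds = 0.98/0.02 = 49.
Need 1.7ⁿ ≥ 49 ÷ (17/2480) = 121520/17.
1.7¹⁶ ≈4866.12 falls short of 121520/17 but 1.7¹⁷ ≈8272.4 reaches it, so n = 17.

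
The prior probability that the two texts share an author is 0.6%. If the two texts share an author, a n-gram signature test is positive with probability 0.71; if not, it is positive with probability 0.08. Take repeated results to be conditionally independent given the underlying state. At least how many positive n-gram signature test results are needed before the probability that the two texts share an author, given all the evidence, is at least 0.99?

Prior odds = 0.006/0.994 = 3/497.
Likelihood ratio of a positive = 0.71/0.08 = 8.875.
Target odds: 0.99 ÷ 0.01 = 99.
Need (3/497) × 8.875ⁿ ≥ 99, i.e. 8.875ⁿ ≥ 16401.
8.875⁴ = 25411681/4096 falls short of 16401 but 8.875⁵ ≈55060.7 reaches it, so n = 5.

5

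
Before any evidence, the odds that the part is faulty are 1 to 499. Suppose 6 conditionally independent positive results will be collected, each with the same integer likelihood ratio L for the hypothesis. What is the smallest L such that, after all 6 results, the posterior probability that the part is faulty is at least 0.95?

Prior odds = 1/499.
Target odds = 0.95/0.05 = 19.
Need L⁶ ≥ 19 ÷ (1/499) = 9481.
4⁶ = 4096 < 9481 ≤ 15625 = 5⁶, so L = 5.

5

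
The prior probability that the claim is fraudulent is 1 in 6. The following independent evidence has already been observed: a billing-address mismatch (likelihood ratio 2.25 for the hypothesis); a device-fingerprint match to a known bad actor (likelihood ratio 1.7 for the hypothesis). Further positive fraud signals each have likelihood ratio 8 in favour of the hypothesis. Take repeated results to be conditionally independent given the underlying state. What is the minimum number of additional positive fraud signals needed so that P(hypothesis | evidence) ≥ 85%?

Prior odds = (1/6)/(5/6) = 0.2.
Combined Bayes factor of the evidence already in hand = 2.25 × 1.7 = 3.825.
Odds after that evidence = 0.2 × 3.825 = 0.765.
Target odds = 0.85/0.15 = 17/3.
Need 8ⁿ ≥ 17/3 ÷ 0.765 = 200/27.
8¹ = 8, which meets the required 200/27; so n = 1.

1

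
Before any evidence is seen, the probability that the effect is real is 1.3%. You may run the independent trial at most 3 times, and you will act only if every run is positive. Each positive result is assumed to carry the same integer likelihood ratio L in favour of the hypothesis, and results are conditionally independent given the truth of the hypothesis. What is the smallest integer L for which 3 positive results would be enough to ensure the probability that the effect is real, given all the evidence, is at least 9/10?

9

Prior odds = 0.013/0.987 = 13/987.
Target odds = 0.9/0.1 = 9.
Need L³ ≥ 9 ÷ (13/987) = 8883/13.
8³ = 512 < 8883/13 ≤ 729 = 9³, so L = 9.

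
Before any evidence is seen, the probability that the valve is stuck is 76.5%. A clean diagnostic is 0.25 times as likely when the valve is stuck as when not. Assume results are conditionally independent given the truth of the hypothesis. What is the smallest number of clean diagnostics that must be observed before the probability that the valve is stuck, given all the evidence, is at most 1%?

Prior odds = 0.765/0.235 = 153/47.
Likelihood ratio per clean diagnostic = 0.25.
Target posterior odds = 0.01/0.99 = 1/99.
Need (153/47) × 0.25ⁿ ≤ 1/99, i.e. 0.25ⁿ ≤ 47/15147.
0.25⁴ = 0.00390625 is still above 47/15147 but 0.25⁵ = 1/1024 is at or below it, so n = 5.

5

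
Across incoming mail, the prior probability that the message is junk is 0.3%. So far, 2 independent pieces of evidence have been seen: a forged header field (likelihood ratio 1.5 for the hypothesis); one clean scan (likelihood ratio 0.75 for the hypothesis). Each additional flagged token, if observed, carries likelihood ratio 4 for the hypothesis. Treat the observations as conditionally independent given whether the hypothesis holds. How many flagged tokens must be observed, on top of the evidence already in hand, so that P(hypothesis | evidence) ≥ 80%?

6

Prior odds = 0.003/0.997 = 3/997.
Combined Bayes factor of the evidence already in hand = 1.5 × 0.75 = 1.125.
Odds after that evidence = (3/997) × 1.125 = 27/7976.
Target odds = 0.8/0.2 = 4.
Need 4ⁿ ≥ 4 ÷ (27/7976) = 31904/27.
4⁵ = 1024 falls short of 31904/27 but 4⁶ = 4096 reaches it, so n = 6.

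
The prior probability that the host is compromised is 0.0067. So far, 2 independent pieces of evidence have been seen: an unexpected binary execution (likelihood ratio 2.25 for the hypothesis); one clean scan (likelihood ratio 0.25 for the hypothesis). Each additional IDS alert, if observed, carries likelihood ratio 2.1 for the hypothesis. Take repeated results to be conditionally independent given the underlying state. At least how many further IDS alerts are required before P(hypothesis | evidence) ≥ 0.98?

Prior odds = 0.0067/0.9933 = 67/9933.
Combined Bayes factor of the evidence already in hand = 2.25 × 0.25 = 0.5625.
Odds after that evidence = (67/9933) × 0.5625 = 201/52976.
Target odds = 0.98/0.02 = 49.
Need 2.1ⁿ ≥ 49 ÷ (201/52976) = 2595824/201.
2.1¹² ≈7355.83 falls short of 2595824/201 but 2.1¹³ ≈15447.2 reaches it, so n = 13.

13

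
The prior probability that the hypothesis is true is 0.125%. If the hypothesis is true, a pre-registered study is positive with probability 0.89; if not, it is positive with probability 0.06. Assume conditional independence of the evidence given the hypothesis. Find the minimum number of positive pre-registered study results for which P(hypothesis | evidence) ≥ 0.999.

6

Prior odds = 0.00125/0.99875 = 1/799.
Likelihood ratio of a positive = 0.89/0.06 = 89/6.
Target odds: 0.999 ÷ 0.001 = 999.
Require (89/6)ⁿ ≥ 999 ÷ (1/799) = 798201.
(89/6)⁵ ≈718115 falls short of 798201 but (89/6)⁶ ≈1.0652e+07 reaches it, so n = 6.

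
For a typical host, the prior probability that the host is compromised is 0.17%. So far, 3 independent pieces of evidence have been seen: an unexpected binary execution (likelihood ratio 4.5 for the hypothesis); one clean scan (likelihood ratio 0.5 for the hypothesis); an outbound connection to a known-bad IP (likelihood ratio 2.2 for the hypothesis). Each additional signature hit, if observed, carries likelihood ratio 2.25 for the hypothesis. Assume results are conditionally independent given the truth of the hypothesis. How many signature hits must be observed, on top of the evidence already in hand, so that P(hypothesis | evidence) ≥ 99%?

Prior odds = 0.0017/0.9983 = 17/9983.
Combined Bayes factor of the evidence already in hand = 4.5 × 0.5 × 2.2 = 4.95.
Odds after that evidence = (17/9983) × 4.95 = 1683/199660.
Target odds = 0.99/0.01 = 99.
Need 2.25ⁿ ≥ 99 ÷ (1683/199660) = 199660/17.
2.25¹¹ ≈7481.83 falls short of 199660/17 but 2.25¹² ≈16834.1 reaches it, so n = 12.

12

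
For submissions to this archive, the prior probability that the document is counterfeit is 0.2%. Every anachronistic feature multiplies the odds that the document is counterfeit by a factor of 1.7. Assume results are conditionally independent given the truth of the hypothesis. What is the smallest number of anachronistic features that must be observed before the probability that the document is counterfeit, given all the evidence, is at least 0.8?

15

Prior odds: 0.002 ÷ 0.998 = 1/499.
Likelihood ratio per anachronistic feature = 1.7.
Target odds: 0.8 ÷ 0.2 = 4.
Need (1/499) × 1.7ⁿ ≥ 4, i.e. 1.7ⁿ ≥ 1996.
1.7¹⁴ ≈1683.78 falls short of 1996 but 1.7¹⁵ ≈2862.42 reaches it, so n = 15.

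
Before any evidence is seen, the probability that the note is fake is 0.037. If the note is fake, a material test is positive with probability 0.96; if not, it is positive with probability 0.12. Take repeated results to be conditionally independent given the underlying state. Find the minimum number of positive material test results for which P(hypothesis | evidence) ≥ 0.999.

5

Prior odds: 0.037 ÷ 0.963 = 37/963.
Likelihood ratio of a positive = 0.96/0.12 = 8.
Target odds: 0.999 ÷ 0.001 = 999.
Need (37/963) × 8ⁿ ≥ 999, i.e. 8ⁿ ≥ 26001.
8⁴ = 4096 falls short of 26001 but 8⁵ = 32768 reaches it, so n = 5.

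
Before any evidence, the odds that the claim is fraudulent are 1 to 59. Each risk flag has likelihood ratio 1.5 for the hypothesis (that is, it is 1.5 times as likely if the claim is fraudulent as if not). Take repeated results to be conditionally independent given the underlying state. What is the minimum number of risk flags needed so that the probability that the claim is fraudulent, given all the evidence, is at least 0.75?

Prior odds = 1/59.
Likelihood ratio per risk flag = 1.5.
Target odds: 0.75 ÷ 0.25 = 3.
Require 1.5ⁿ ≥ 3 ÷ (1/59) = 177.
1.5¹² = 531441/4096 falls short of 177 but 1.5¹³ = 1594323/8192 reaches it, so n = 13.

13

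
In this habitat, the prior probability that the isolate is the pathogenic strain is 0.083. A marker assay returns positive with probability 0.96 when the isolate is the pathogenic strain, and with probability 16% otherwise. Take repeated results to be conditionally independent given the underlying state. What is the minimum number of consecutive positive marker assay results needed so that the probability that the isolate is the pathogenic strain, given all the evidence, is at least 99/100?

Prior odds: 0.083 ÷ 0.917 = 83/917.
Likelihood ratio of a positive result = 0.96/0.16 = 6.
Target odds: 0.99 ÷ 0.01 = 99.
Require 6ⁿ ≥ 99 ÷ (83/917) = 90783/83.
6³ = 216 falls short of 90783/83 but 6⁴ = 1296 reaches it, so n = 4.

4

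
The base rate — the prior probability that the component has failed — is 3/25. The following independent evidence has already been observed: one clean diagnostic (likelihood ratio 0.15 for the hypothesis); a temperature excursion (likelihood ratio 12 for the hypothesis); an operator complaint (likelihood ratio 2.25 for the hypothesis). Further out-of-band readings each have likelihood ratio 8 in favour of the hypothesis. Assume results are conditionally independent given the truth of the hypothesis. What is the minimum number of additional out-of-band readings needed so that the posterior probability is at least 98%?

3

Prior odds = 0.12/0.88 = 3/22.
Combined Bayes factor of the evidence already in hand = 0.15 × 12 × 2.25 = 4.05.
Odds after that evidence = (3/22) × 4.05 = 243/440.
Target odds = 0.98/0.02 = 49.
Need 8ⁿ ≥ 49 ÷ (243/440) = 21560/243.
8² = 64 falls short of 21560/243 but 8³ = 512 reaches it, so n = 3.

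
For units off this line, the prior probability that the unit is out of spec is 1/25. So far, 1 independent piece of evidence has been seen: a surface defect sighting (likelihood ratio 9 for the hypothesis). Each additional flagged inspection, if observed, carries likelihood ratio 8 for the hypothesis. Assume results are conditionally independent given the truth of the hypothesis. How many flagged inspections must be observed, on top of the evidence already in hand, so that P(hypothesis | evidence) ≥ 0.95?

2

Prior odds = 0.04/0.96 = 1/24.
Bayes factor of the evidence already in hand = 9.
Odds after that evidence = (1/24) × 9 = 0.375.
Target odds = 0.95/0.05 = 19.
Need 8ⁿ ≥ 19 ÷ 0.375 = 152/3.
8¹ = 8 falls short of 152/3 but 8² = 64 reaches it, so n = 2.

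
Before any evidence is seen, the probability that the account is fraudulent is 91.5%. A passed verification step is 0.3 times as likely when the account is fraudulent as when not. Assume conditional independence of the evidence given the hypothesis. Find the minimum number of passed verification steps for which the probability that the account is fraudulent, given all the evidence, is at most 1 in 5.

4

Prior odds = 0.915/0.085 = 183/17.
Likelihood ratio per passed verification step = 0.3.
Target posterior odds = 0.2/0.8 = 0.25.
Need (183/17) × 0.3ⁿ ≤ 0.25, i.e. 0.3ⁿ ≤ 17/732.
0.3³ = 0.027 is still above 17/732 but 0.3⁴ = 0.0081 is at or below it, so n = 4.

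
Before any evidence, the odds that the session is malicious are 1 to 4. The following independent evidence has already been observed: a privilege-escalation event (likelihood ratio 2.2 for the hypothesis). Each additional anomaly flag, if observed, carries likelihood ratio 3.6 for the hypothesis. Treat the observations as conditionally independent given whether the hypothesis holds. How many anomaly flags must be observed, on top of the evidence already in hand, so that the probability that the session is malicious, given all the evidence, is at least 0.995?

Prior odds = 0.25.
Bayes factor of the evidence already in hand = 2.2.
Odds after that evidence = 0.25 × 2.2 = 0.55.
Target odds = 0.995/0.005 = 199.
Need 3.6ⁿ ≥ 199 ÷ 0.55 = 3980/11.
3.6⁴ = 167.9616 falls short of 3980/11 but 3.6⁵ = 604.66176 reaches it, so n = 5.

5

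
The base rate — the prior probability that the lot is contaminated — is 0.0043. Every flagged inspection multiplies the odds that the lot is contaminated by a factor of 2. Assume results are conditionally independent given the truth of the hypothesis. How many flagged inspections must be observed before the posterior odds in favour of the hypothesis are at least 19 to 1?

13

Prior odds = 0.0043/0.9957 = 43/9957.
Likelihood ratio per flagged inspection = 2.
Target odds = 19.
Require 2ⁿ ≥ 19 ÷ (43/9957) = 189183/43.
2¹² = 4096 falls short of 189183/43 but 2¹³ = 8192 reaches it, so n = 13.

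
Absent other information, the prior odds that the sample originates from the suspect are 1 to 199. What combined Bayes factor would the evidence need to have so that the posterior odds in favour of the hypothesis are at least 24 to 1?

4776

Prior odds = 1/199.
Target odds = 24.
Required Bayes factor = 24 ÷ (1/199) = 4776.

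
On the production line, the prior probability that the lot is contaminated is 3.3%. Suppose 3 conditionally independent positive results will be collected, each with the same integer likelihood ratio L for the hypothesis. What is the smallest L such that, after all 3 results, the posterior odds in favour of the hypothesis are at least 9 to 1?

7

Prior odds = 0.033/0.967 = 33/967.
Target odds = 9.
Need L³ ≥ 9 ÷ (33/967) = 2901/11.
6³ = 216 < 2901/11 ≤ 343 = 7³, so L = 7.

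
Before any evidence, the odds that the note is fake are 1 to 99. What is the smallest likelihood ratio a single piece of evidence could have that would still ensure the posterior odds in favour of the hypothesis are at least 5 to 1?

495

Prior odds = 1/99.
Target odds = 5.
Required Bayes factor = 5 ÷ (1/99) = 495.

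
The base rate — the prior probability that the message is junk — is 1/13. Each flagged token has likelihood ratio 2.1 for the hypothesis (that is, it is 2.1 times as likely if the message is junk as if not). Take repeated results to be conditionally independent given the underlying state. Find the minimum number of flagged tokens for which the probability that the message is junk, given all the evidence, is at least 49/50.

Prior odds = (1/13)/(12/13) = 1/12.
Likelihood ratio per flagged token = 2.1.
Target odds: 0.98 ÷ 0.02 = 49.
Need (1/12) × 2.1ⁿ ≥ 49, i.e. 2.1ⁿ ≥ 588.
2.1⁸ ≈378.229 falls short of 588 but 2.1⁹ ≈794.28 reaches it, so n = 9.

9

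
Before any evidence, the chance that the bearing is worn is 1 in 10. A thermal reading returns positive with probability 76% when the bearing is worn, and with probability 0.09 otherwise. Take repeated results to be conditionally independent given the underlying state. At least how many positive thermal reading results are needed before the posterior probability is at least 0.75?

Prior odds: 0.1 ÷ 0.9 = 1/9.
Likelihood ratio of a positive result = 0.76/0.09 = 76/9.
Target odds: 0.75 ÷ 0.25 = 3.
Require (76/9)ⁿ ≥ 3 ÷ (1/9) = 27.
(76/9)¹ = 76/9 falls short of 27 but (76/9)² = 5776/81 reaches it, so n = 2.

2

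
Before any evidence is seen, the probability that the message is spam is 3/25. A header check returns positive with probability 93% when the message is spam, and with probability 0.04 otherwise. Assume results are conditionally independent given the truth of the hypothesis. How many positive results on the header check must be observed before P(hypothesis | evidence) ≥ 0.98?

2

Prior odds: 0.12 ÷ 0.88 = 3/22.
Likelihood ratio of a positive result = 0.93/0.04 = 23.25.
Target posterior odds = 0.98/0.02 = 49.
Need (3/22) × 23.25ⁿ ≥ 49, i.e. 23.25ⁿ ≥ 1078/3.
23.25¹ = 23.25 falls short of 1078/3 but 23.25² = 540.5625 reaches it, so n = 2.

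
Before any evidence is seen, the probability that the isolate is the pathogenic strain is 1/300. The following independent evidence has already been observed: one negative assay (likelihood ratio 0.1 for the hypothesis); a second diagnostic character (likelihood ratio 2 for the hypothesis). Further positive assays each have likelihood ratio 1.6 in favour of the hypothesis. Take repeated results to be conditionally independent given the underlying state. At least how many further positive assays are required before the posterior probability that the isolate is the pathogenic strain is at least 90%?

21

Prior odds = (1/300)/(299/300) = 1/299.
Combined Bayes factor of the evidence already in hand = 0.1 × 2 = 0.2.
Odds after that evidence = (1/299) × 0.2 = 1/1495.
Target odds = 0.9/0.1 = 9.
Need 1.6ⁿ ≥ 9 ÷ (1/1495) = 13455.
1.6²⁰ ≈12089.3 falls short of 13455 but 1.6²¹ ≈19342.8 reaches it, so n = 21.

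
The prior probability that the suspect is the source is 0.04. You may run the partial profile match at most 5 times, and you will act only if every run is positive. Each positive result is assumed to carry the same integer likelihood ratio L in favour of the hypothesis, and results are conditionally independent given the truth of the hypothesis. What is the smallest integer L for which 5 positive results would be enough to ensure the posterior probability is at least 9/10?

Prior odds = 0.04/0.96 = 1/24.
Target odds = 0.9/0.1 = 9.
Need L⁵ ≥ 9 ÷ (1/24) = 216.
2⁵ = 32 < 216 ≤ 243 = 3⁵, so L = 3.

3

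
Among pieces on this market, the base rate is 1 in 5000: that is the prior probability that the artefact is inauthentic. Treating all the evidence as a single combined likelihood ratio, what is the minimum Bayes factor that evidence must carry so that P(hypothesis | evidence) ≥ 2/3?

9998

Prior odds = 0.0002/0.9998 = 1/4999.
Target odds = (2/3)/(1/3) = 2.
Required Bayes factor = 2 ÷ (1/4999) = 9998.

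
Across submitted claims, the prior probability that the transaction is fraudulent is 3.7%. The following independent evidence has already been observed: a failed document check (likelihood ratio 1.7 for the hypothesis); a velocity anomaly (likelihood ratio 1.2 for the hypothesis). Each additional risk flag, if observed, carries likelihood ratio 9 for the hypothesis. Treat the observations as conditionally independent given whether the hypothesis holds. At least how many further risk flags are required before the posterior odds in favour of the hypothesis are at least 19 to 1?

Prior odds = 0.037/0.963 = 37/963.
Combined Bayes factor of the evidence already in hand = 1.7 × 1.2 = 2.04.
Odds after that evidence = (37/963) × 2.04 = 629/8025.
Target odds = 19.
Need 9ⁿ ≥ 19 ÷ (629/8025) = 152475/629.
9² = 81 falls short of 152475/629 but 9³ = 729 reaches it, so n = 3.

3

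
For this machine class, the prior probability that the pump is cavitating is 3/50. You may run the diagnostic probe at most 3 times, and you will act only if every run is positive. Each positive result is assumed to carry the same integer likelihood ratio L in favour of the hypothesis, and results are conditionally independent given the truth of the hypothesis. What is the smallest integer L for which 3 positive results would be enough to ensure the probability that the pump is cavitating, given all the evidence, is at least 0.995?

15

Prior odds = 0.06/0.94 = 3/47.
Target odds = 0.995/0.005 = 199.
Need L³ ≥ 199 ÷ (3/47) = 9353/3.
14³ = 2744 < 9353/3 ≤ 3375 = 15³, so L = 15.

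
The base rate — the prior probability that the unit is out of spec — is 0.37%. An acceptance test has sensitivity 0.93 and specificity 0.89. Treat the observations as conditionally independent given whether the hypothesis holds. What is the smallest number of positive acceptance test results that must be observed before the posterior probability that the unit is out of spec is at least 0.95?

Prior odds = 0.0037/0.9963 = 37/9963.
False-positive rate = 1 − 0.89 = 0.11; likelihood ratio of a positive = 0.93/0.11 = 93/11.
Target odds: 0.95 ÷ 0.05 = 19.
Require (93/11)ⁿ ≥ 19 ÷ (37/9963) = 189297/37.
(93/11)⁴ = 74805201/14641 falls short of 189297/37 but (93/11)⁵ ≈43196.8 reaches it, so n = 5.

5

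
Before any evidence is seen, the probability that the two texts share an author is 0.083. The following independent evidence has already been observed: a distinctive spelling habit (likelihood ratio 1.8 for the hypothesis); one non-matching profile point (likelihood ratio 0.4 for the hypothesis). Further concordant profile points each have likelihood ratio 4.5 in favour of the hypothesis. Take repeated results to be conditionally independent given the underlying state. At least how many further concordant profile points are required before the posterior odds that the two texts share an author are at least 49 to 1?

Prior odds = 0.083/0.917 = 83/917.
Combined Bayes factor of the evidence already in hand = 1.8 × 0.4 = 0.72.
Odds after that evidence = (83/917) × 0.72 = 1494/22925.
Target odds = 49.
Need 4.5ⁿ ≥ 49 ÷ (1494/22925) = 1123325/1494.
4.5⁴ = 410.0625 falls short of 1123325/1494 but 4.5⁵ = 1845.28125 reaches it, so n = 5.

5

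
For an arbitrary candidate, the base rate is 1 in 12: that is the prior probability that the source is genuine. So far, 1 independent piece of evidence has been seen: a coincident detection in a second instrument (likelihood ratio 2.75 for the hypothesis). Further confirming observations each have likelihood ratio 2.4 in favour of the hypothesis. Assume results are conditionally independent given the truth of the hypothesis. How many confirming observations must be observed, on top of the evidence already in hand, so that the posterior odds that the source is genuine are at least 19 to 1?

5

Prior odds = (1/12)/(11/12) = 1/11.
Bayes factor of the evidence already in hand = 2.75.
Odds after that evidence = (1/11) × 2.75 = 0.25.
Target odds = 19.
Need 2.4ⁿ ≥ 19 ÷ 0.25 = 76.
2.4⁴ = 33.1776 falls short of 76 but 2.4⁵ = 79.62624 reaches it, so n = 5.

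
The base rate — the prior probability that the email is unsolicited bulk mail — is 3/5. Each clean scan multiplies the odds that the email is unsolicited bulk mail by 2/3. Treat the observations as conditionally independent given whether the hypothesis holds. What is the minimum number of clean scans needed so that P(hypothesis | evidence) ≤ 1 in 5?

Prior odds = 0.6/0.4 = 1.5.
Likelihood ratio per clean scan = 2/3.
Target posterior odds = 0.2/0.8 = 0.25.
Require (2/3)ⁿ ≤ 0.25 ÷ 1.5 = 1/6.
(2/3)⁴ = 16/81 is still above 1/6 but (2/3)⁵ = 32/243 is at or below it, so n = 5.

5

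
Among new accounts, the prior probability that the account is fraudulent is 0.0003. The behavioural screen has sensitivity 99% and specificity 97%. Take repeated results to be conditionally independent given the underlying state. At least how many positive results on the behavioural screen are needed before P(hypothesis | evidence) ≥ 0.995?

Prior odds: 0.0003 ÷ 0.9997 = 3/9997.
False-positive rate = 1 − 0.97 = 0.03; likelihood ratio of a positive = 0.99/0.03 = 33.
Target odds: 0.995 ÷ 0.005 = 199.
Require 33ⁿ ≥ 199 ÷ (3/9997) = 1989403/3.
33³ = 35937 falls short of 1989403/3 but 33⁴ = 1185921 reaches it, so n = 4.

4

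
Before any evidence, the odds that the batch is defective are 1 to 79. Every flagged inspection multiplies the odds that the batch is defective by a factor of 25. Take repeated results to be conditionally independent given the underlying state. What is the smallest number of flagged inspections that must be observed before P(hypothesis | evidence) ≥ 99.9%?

4

Prior odds = 1/79.
Likelihood ratio per flagged inspection = 25.
Target odds: 0.999 ÷ 0.001 = 999.
Need (1/79) × 25ⁿ ≥ 999, i.e. 25ⁿ ≥ 78921.
25³ = 15625 falls short of 78921 but 25⁴ = 390625 reaches it, so n = 4.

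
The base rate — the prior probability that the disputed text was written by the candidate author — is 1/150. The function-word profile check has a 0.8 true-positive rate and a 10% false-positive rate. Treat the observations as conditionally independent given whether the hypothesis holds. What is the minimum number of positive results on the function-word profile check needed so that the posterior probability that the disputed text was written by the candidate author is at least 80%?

Prior odds: (1/150) ÷ (149/150) = 1/149.
Likelihood ratio of a positive result = 0.8/0.1 = 8.
Target posterior odds = 0.8/0.2 = 4.
Need (1/149) × 8ⁿ ≥ 4, i.e. 8ⁿ ≥ 596.
8³ = 512 falls short of 596 but 8⁴ = 4096 reaches it, so n = 4.

4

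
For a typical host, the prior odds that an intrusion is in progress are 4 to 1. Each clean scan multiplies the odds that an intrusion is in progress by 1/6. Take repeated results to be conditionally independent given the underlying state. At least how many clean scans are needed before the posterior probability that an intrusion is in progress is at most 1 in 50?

3

Prior odds = 4.
Likelihood ratio per clean scan = 1/6.
Target odds: 0.02 ÷ 0.98 = 1/49.
Require (1/6)ⁿ ≤ 1/49 ÷ 4 = 1/196.
(1/6)² = 1/36 is still above 1/196 but (1/6)³ = 1/216 is at or below it, so n = 3.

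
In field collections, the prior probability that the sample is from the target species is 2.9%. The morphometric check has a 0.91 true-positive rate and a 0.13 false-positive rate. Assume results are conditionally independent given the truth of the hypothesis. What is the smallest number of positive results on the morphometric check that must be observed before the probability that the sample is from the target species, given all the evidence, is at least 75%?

3

Prior odds = 0.029/0.971 = 29/971.
Likelihood ratio of a positive result = 0.91/0.13 = 7.
Target posterior odds = 0.75/0.25 = 3.
Need (29/971) × 7ⁿ ≥ 3, i.e. 7ⁿ ≥ 2913/29.
7² = 49 falls short of 2913/29 but 7³ = 343 reaches it, so n = 3.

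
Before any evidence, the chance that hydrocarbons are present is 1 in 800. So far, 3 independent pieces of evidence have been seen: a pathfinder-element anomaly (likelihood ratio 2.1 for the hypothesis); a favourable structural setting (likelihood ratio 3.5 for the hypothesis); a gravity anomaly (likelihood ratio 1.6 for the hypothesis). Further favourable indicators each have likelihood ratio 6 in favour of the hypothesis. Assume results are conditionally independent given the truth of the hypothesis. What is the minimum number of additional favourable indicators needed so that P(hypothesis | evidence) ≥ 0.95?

Prior odds = 0.00125/0.99875 = 1/799.
Combined Bayes factor of the evidence already in hand = 2.1 × 3.5 × 1.6 = 11.76.
Odds after that evidence = (1/799) × 11.76 = 294/19975.
Target odds = 0.95/0.05 = 19.
Need 6ⁿ ≥ 19 ÷ (294/19975) = 379525/294.
6³ = 216 falls short of 379525/294 but 6⁴ = 1296 reaches it, so n = 4.

4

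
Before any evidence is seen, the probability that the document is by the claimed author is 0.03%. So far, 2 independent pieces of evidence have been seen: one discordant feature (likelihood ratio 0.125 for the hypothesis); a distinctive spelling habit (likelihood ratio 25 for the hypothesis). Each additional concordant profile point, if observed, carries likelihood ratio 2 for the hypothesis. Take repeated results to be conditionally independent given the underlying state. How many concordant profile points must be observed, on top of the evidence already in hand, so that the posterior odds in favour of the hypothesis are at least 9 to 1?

14

Prior odds = 0.0003/0.9997 = 3/9997.
Combined Bayes factor of the evidence already in hand = 0.125 × 25 = 3.125.
Odds after that evidence = (3/9997) × 3.125 = 75/79976.
Target odds = 9.
Need 2ⁿ ≥ 9 ÷ (75/79976) = 9597.12.
2¹³ = 8192 falls short of 9597.12 but 2¹⁴ = 16384 reaches it, so n = 14.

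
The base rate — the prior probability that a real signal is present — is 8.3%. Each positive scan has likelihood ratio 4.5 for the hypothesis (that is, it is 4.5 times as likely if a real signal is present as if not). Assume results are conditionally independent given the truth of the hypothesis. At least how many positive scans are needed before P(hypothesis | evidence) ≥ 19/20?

4

Prior odds = 0.083/0.917 = 83/917.
Likelihood ratio per positive scan = 4.5.
Target odds: 0.95 ÷ 0.05 = 19.
Require 4.5ⁿ ≥ 19 ÷ (83/917) = 17423/83.
4.5³ = 91.125 falls short of 17423/83 but 4.5⁴ = 410.0625 reaches it, so n = 4.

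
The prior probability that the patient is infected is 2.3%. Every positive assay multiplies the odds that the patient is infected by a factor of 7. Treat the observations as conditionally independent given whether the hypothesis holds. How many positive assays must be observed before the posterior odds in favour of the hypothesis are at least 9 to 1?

4

Prior odds: 0.023 ÷ 0.977 = 23/977.
Likelihood ratio per positive assay = 7.
Target odds = 9.
Require 7ⁿ ≥ 9 ÷ (23/977) = 8793/23.
7³ = 343 falls short of 8793/23 but 7⁴ = 2401 reaches it, so n = 4.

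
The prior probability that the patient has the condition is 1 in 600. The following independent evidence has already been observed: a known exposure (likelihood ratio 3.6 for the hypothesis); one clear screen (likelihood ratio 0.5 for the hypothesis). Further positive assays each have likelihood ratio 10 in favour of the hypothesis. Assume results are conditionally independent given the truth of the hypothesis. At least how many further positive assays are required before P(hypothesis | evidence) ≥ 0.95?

4

Prior odds = (1/600)/(599/600) = 1/599.
Combined Bayes factor of the evidence already in hand = 3.6 × 0.5 = 1.8.
Odds after that evidence = (1/599) × 1.8 = 9/2995.
Target odds = 0.95/0.05 = 19.
Need 10ⁿ ≥ 19 ÷ (9/2995) = 56905/9.
10³ = 1000 falls short of 56905/9 but 10⁴ = 10000 reaches it, so n = 4.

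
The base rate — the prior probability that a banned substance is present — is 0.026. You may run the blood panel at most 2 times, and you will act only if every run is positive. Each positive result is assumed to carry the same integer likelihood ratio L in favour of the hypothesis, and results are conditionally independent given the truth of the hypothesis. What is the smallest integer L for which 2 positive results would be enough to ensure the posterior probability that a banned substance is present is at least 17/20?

Prior odds = 0.026/0.974 = 13/487.
Target odds = 0.85/0.15 = 17/3.
Need L² ≥ 17/3 ÷ (13/487) = 8279/39.
14² = 196 < 8279/39 ≤ 225 = 15², so L = 15.

15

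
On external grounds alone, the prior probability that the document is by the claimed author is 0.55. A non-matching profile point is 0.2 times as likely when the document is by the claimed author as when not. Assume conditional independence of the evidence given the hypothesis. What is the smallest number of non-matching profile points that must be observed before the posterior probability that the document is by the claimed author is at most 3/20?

2

Prior odds: 0.55 ÷ 0.45 = 11/9.
Likelihood ratio per non-matching profile point = 0.2.
Target odds: 0.15 ÷ 0.85 = 3/17.
Need (11/9) × 0.2ⁿ ≤ 3/17, i.e. 0.2ⁿ ≤ 27/187.
0.2¹ = 0.2 is still above 27/187 but 0.2² = 0.04 is at or below it, so n = 2.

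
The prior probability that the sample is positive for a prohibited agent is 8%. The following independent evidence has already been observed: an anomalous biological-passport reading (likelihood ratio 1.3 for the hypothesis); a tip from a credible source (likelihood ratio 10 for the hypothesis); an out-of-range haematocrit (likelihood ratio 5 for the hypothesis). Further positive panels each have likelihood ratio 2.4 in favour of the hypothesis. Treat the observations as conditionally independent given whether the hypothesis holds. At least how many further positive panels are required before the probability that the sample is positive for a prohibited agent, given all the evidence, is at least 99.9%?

Prior odds = 0.08/0.92 = 2/23.
Combined Bayes factor of the evidence already in hand = 1.3 × 10 × 5 = 65.
Odds after that evidence = (2/23) × 65 = 130/23.
Target odds = 0.999/0.001 = 999.
Need 2.4ⁿ ≥ 999 ÷ (130/23) = 22977/130.
2.4⁵ = 79.62624 falls short of 22977/130 but 2.4⁶ = 2985984/15625 reaches it, so n = 6.

6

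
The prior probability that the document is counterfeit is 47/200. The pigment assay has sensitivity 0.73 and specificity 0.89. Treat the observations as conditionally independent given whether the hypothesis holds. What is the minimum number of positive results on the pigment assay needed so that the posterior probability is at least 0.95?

Prior odds = 0.235/0.765 = 47/153.
False-positive rate = 1 − 0.89 = 0.11; likelihood ratio of a positive = 0.73/0.11 = 73/11.
Target odds: 0.95 ÷ 0.05 = 19.
Require (73/11)ⁿ ≥ 19 ÷ (47/153) = 2907/47.
(73/11)² = 5329/121 falls short of 2907/47 but (73/11)³ = 389017/1331 reaches it, so n = 3.

3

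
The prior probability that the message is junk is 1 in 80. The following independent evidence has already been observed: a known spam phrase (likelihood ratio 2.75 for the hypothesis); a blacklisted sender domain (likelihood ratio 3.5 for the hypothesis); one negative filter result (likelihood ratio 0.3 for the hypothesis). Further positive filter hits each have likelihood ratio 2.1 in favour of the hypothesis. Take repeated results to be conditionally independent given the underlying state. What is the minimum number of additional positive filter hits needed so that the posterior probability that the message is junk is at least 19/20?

Prior odds = 0.0125/0.9875 = 1/79.
Combined Bayes factor of the evidence already in hand = 2.75 × 3.5 × 0.3 = 2.8875.
Odds after that evidence = (1/79) × 2.8875 = 231/6320.
Target odds = 0.95/0.05 = 19.
Need 2.1ⁿ ≥ 19 ÷ (231/6320) = 120080/231.
2.1⁸ ≈378.229 falls short of 120080/231 but 2.1⁹ ≈794.28 reaches it, so n = 9.

9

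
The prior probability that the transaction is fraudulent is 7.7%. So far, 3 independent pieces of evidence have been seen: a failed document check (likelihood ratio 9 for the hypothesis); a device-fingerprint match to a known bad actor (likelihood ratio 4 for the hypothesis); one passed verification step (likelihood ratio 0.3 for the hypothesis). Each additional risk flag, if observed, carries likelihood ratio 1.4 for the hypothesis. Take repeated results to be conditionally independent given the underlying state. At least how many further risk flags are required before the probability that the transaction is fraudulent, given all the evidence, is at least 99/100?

Prior odds = 0.077/0.923 = 77/923.
Combined Bayes factor of the evidence already in hand = 9 × 4 × 0.3 = 10.8.
Odds after that evidence = (77/923) × 10.8 = 4158/4615.
Target odds = 0.99/0.01 = 99.
Need 1.4ⁿ ≥ 99 ÷ (4158/4615) = 4615/42.
1.4¹³ ≈79.3715 falls short of 4615/42 but 1.4¹⁴ ≈111.12 reaches it, so n = 14.

14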